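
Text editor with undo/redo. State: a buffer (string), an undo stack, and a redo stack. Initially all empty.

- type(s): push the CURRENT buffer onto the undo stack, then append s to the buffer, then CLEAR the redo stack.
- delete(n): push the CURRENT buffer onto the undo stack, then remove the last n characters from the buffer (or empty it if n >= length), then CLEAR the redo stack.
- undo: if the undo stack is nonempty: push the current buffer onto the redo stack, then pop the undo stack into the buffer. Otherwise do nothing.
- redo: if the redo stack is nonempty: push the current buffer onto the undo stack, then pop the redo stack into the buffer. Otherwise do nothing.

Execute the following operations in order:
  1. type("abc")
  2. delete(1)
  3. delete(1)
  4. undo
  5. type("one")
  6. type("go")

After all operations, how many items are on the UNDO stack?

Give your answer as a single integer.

Answer: 4

Derivation:
After op 1 (type): buf='abc' undo_depth=1 redo_depth=0
After op 2 (delete): buf='ab' undo_depth=2 redo_depth=0
After op 3 (delete): buf='a' undo_depth=3 redo_depth=0
After op 4 (undo): buf='ab' undo_depth=2 redo_depth=1
After op 5 (type): buf='abone' undo_depth=3 redo_depth=0
After op 6 (type): buf='abonego' undo_depth=4 redo_depth=0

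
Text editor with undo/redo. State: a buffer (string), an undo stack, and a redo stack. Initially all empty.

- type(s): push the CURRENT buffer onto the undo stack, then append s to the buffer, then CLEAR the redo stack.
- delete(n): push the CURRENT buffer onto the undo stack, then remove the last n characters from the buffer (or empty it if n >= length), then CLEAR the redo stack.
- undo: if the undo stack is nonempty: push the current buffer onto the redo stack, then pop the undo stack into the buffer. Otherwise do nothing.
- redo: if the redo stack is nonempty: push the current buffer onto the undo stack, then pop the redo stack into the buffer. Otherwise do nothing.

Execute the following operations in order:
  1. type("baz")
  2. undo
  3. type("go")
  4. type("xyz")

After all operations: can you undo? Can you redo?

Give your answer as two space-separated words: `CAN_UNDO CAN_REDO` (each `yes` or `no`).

After op 1 (type): buf='baz' undo_depth=1 redo_depth=0
After op 2 (undo): buf='(empty)' undo_depth=0 redo_depth=1
After op 3 (type): buf='go' undo_depth=1 redo_depth=0
After op 4 (type): buf='goxyz' undo_depth=2 redo_depth=0

Answer: yes no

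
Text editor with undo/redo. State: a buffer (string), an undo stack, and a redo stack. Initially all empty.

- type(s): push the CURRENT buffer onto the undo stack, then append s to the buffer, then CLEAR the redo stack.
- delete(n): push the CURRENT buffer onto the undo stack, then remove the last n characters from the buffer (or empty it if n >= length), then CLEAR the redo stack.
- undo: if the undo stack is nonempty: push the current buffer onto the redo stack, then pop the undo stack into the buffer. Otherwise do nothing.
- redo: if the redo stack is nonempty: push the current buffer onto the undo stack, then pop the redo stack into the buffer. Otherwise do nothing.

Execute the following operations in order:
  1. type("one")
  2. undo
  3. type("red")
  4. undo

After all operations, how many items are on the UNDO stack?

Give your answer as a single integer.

After op 1 (type): buf='one' undo_depth=1 redo_depth=0
After op 2 (undo): buf='(empty)' undo_depth=0 redo_depth=1
After op 3 (type): buf='red' undo_depth=1 redo_depth=0
After op 4 (undo): buf='(empty)' undo_depth=0 redo_depth=1

Answer: 0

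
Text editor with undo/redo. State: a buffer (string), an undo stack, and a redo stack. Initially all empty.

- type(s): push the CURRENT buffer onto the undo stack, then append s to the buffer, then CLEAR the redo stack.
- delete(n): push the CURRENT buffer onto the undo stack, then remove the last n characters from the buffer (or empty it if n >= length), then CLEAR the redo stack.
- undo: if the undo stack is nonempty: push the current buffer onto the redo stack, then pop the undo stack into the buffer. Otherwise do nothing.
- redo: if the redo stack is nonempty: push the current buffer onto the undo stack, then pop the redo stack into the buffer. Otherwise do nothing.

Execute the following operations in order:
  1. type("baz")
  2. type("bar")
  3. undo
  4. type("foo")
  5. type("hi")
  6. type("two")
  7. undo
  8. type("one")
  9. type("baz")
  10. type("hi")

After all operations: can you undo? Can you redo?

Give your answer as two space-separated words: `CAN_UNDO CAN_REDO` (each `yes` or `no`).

Answer: yes no

Derivation:
After op 1 (type): buf='baz' undo_depth=1 redo_depth=0
After op 2 (type): buf='bazbar' undo_depth=2 redo_depth=0
After op 3 (undo): buf='baz' undo_depth=1 redo_depth=1
After op 4 (type): buf='bazfoo' undo_depth=2 redo_depth=0
After op 5 (type): buf='bazfoohi' undo_depth=3 redo_depth=0
After op 6 (type): buf='bazfoohitwo' undo_depth=4 redo_depth=0
After op 7 (undo): buf='bazfoohi' undo_depth=3 redo_depth=1
After op 8 (type): buf='bazfoohione' undo_depth=4 redo_depth=0
After op 9 (type): buf='bazfoohionebaz' undo_depth=5 redo_depth=0
After op 10 (type): buf='bazfoohionebazhi' undo_depth=6 redo_depth=0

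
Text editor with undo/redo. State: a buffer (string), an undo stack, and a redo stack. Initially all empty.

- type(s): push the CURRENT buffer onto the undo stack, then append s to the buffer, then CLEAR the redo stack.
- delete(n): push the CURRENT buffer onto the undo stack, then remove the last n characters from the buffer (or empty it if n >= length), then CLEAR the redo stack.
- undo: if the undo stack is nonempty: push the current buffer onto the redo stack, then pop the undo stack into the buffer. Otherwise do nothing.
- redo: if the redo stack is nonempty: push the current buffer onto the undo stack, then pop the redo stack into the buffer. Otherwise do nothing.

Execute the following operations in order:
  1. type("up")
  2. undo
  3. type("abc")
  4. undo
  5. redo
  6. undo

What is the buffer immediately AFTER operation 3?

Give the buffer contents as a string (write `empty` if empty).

Answer: abc

Derivation:
After op 1 (type): buf='up' undo_depth=1 redo_depth=0
After op 2 (undo): buf='(empty)' undo_depth=0 redo_depth=1
After op 3 (type): buf='abc' undo_depth=1 redo_depth=0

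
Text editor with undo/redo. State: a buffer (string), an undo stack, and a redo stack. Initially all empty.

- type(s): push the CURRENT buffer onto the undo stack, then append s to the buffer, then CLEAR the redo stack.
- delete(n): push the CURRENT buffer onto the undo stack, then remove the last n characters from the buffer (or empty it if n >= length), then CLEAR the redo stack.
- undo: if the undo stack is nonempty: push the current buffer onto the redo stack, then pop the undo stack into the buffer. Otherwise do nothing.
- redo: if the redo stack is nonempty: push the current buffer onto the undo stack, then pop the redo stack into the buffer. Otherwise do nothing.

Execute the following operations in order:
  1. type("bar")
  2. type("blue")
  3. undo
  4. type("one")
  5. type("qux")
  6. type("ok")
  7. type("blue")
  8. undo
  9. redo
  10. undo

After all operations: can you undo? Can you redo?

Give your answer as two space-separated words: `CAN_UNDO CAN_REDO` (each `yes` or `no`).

After op 1 (type): buf='bar' undo_depth=1 redo_depth=0
After op 2 (type): buf='barblue' undo_depth=2 redo_depth=0
After op 3 (undo): buf='bar' undo_depth=1 redo_depth=1
After op 4 (type): buf='barone' undo_depth=2 redo_depth=0
After op 5 (type): buf='baronequx' undo_depth=3 redo_depth=0
After op 6 (type): buf='baronequxok' undo_depth=4 redo_depth=0
After op 7 (type): buf='baronequxokblue' undo_depth=5 redo_depth=0
After op 8 (undo): buf='baronequxok' undo_depth=4 redo_depth=1
After op 9 (redo): buf='baronequxokblue' undo_depth=5 redo_depth=0
After op 10 (undo): buf='baronequxok' undo_depth=4 redo_depth=1

Answer: yes yes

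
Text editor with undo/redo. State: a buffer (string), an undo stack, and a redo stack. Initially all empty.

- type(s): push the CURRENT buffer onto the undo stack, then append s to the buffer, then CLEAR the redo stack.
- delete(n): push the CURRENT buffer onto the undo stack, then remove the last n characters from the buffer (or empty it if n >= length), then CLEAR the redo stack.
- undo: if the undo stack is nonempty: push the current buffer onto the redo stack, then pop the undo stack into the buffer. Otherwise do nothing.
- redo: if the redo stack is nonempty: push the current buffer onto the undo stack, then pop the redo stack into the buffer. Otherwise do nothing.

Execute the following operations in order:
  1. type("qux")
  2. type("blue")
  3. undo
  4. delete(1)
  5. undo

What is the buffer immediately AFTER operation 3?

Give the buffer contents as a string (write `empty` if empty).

Answer: qux

Derivation:
After op 1 (type): buf='qux' undo_depth=1 redo_depth=0
After op 2 (type): buf='quxblue' undo_depth=2 redo_depth=0
After op 3 (undo): buf='qux' undo_depth=1 redo_depth=1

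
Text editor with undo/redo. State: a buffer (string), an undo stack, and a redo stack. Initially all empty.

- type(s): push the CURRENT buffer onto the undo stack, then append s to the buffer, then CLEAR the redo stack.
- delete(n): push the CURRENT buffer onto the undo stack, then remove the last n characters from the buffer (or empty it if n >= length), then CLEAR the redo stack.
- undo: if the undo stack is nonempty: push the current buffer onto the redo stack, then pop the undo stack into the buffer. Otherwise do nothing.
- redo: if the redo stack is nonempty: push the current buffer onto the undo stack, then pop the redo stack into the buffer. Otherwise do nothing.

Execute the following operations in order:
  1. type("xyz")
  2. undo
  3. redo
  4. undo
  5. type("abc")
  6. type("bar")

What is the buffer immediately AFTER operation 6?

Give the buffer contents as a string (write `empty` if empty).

Answer: abcbar

Derivation:
After op 1 (type): buf='xyz' undo_depth=1 redo_depth=0
After op 2 (undo): buf='(empty)' undo_depth=0 redo_depth=1
After op 3 (redo): buf='xyz' undo_depth=1 redo_depth=0
After op 4 (undo): buf='(empty)' undo_depth=0 redo_depth=1
After op 5 (type): buf='abc' undo_depth=1 redo_depth=0
After op 6 (type): buf='abcbar' undo_depth=2 redo_depth=0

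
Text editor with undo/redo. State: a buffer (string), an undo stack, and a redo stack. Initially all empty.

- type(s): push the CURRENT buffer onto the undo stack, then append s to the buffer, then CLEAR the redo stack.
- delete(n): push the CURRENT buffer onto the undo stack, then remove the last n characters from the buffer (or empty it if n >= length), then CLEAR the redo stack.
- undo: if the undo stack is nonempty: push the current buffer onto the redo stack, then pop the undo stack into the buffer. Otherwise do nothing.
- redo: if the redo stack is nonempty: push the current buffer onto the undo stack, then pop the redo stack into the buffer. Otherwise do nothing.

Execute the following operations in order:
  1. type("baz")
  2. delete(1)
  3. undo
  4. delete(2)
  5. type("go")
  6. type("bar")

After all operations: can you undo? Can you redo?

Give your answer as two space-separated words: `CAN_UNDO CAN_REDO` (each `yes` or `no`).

Answer: yes no

Derivation:
After op 1 (type): buf='baz' undo_depth=1 redo_depth=0
After op 2 (delete): buf='ba' undo_depth=2 redo_depth=0
After op 3 (undo): buf='baz' undo_depth=1 redo_depth=1
After op 4 (delete): buf='b' undo_depth=2 redo_depth=0
After op 5 (type): buf='bgo' undo_depth=3 redo_depth=0
After op 6 (type): buf='bgobar' undo_depth=4 redo_depth=0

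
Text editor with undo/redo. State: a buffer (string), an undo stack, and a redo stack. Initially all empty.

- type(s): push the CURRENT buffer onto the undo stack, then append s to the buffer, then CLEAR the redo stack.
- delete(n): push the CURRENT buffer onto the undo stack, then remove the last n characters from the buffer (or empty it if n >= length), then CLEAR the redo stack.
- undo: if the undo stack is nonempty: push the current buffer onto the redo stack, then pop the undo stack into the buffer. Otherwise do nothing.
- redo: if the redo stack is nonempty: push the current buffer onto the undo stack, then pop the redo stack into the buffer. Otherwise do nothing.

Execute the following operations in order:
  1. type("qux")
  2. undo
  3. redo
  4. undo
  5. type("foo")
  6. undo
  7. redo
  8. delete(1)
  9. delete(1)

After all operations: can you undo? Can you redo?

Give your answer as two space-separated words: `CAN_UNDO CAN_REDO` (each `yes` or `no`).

After op 1 (type): buf='qux' undo_depth=1 redo_depth=0
After op 2 (undo): buf='(empty)' undo_depth=0 redo_depth=1
After op 3 (redo): buf='qux' undo_depth=1 redo_depth=0
After op 4 (undo): buf='(empty)' undo_depth=0 redo_depth=1
After op 5 (type): buf='foo' undo_depth=1 redo_depth=0
After op 6 (undo): buf='(empty)' undo_depth=0 redo_depth=1
After op 7 (redo): buf='foo' undo_depth=1 redo_depth=0
After op 8 (delete): buf='fo' undo_depth=2 redo_depth=0
After op 9 (delete): buf='f' undo_depth=3 redo_depth=0

Answer: yes no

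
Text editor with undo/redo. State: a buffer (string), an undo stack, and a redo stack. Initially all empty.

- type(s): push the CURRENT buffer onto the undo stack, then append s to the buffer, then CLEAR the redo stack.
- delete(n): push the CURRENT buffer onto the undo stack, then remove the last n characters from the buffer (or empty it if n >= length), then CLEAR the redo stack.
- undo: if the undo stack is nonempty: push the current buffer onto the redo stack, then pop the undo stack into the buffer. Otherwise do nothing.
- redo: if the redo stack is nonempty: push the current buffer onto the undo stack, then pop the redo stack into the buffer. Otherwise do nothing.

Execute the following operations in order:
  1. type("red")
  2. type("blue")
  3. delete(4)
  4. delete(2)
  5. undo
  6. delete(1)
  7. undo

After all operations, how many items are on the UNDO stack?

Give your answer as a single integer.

Answer: 3

Derivation:
After op 1 (type): buf='red' undo_depth=1 redo_depth=0
After op 2 (type): buf='redblue' undo_depth=2 redo_depth=0
After op 3 (delete): buf='red' undo_depth=3 redo_depth=0
After op 4 (delete): buf='r' undo_depth=4 redo_depth=0
After op 5 (undo): buf='red' undo_depth=3 redo_depth=1
After op 6 (delete): buf='re' undo_depth=4 redo_depth=0
After op 7 (undo): buf='red' undo_depth=3 redo_depth=1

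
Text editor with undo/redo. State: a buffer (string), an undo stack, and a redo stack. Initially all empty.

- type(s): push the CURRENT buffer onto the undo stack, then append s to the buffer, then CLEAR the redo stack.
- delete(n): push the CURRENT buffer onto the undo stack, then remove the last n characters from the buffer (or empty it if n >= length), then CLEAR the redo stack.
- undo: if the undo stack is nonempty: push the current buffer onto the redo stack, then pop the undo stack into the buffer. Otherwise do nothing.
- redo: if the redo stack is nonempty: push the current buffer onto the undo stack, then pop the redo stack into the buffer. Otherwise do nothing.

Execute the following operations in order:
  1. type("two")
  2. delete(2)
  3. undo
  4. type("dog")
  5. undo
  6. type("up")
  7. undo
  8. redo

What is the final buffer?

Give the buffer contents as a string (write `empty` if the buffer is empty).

Answer: twoup

Derivation:
After op 1 (type): buf='two' undo_depth=1 redo_depth=0
After op 2 (delete): buf='t' undo_depth=2 redo_depth=0
After op 3 (undo): buf='two' undo_depth=1 redo_depth=1
After op 4 (type): buf='twodog' undo_depth=2 redo_depth=0
After op 5 (undo): buf='two' undo_depth=1 redo_depth=1
After op 6 (type): buf='twoup' undo_depth=2 redo_depth=0
After op 7 (undo): buf='two' undo_depth=1 redo_depth=1
After op 8 (redo): buf='twoup' undo_depth=2 redo_depth=0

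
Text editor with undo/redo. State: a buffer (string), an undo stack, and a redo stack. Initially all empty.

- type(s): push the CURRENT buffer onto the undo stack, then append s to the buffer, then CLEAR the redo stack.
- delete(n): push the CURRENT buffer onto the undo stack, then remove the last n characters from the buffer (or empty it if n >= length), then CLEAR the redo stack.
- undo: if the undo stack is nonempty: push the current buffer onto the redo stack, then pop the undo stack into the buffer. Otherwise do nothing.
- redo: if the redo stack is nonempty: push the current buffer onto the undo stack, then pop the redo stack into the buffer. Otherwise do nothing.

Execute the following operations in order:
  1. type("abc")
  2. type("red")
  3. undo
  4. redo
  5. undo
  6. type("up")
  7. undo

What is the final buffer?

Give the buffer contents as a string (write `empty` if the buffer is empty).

After op 1 (type): buf='abc' undo_depth=1 redo_depth=0
After op 2 (type): buf='abcred' undo_depth=2 redo_depth=0
After op 3 (undo): buf='abc' undo_depth=1 redo_depth=1
After op 4 (redo): buf='abcred' undo_depth=2 redo_depth=0
After op 5 (undo): buf='abc' undo_depth=1 redo_depth=1
After op 6 (type): buf='abcup' undo_depth=2 redo_depth=0
After op 7 (undo): buf='abc' undo_depth=1 redo_depth=1

Answer: abc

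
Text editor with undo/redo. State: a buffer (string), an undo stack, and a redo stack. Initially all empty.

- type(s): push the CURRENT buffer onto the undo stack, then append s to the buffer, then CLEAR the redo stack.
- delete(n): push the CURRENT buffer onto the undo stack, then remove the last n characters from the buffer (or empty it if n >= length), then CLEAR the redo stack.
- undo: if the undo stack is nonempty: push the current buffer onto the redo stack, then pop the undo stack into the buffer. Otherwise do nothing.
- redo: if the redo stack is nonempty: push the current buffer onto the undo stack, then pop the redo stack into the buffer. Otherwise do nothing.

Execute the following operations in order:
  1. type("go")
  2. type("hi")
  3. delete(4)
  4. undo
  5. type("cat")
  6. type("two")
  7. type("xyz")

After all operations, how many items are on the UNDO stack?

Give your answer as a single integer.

After op 1 (type): buf='go' undo_depth=1 redo_depth=0
After op 2 (type): buf='gohi' undo_depth=2 redo_depth=0
After op 3 (delete): buf='(empty)' undo_depth=3 redo_depth=0
After op 4 (undo): buf='gohi' undo_depth=2 redo_depth=1
After op 5 (type): buf='gohicat' undo_depth=3 redo_depth=0
After op 6 (type): buf='gohicattwo' undo_depth=4 redo_depth=0
After op 7 (type): buf='gohicattwoxyz' undo_depth=5 redo_depth=0

Answer: 5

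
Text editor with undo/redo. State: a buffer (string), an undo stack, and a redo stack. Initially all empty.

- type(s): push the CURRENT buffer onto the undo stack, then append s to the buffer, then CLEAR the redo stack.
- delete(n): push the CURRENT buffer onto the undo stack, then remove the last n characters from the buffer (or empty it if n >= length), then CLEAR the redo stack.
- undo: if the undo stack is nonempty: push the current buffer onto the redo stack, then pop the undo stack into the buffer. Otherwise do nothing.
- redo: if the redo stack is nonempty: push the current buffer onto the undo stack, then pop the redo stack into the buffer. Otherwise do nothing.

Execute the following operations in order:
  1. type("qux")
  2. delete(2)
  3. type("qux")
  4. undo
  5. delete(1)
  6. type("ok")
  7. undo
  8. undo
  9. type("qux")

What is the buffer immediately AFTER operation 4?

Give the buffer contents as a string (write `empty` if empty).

After op 1 (type): buf='qux' undo_depth=1 redo_depth=0
After op 2 (delete): buf='q' undo_depth=2 redo_depth=0
After op 3 (type): buf='qqux' undo_depth=3 redo_depth=0
After op 4 (undo): buf='q' undo_depth=2 redo_depth=1

Answer: q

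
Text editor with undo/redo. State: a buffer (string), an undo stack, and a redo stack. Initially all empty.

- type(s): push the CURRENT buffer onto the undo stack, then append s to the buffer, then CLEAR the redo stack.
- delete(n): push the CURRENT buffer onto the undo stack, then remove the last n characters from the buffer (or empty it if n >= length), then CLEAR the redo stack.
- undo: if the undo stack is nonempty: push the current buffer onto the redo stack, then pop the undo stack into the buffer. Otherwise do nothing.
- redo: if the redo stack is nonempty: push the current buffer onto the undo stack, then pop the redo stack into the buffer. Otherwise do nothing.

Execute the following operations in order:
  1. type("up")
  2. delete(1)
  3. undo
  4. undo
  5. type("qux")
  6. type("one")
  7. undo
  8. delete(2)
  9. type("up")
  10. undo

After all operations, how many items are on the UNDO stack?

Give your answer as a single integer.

Answer: 2

Derivation:
After op 1 (type): buf='up' undo_depth=1 redo_depth=0
After op 2 (delete): buf='u' undo_depth=2 redo_depth=0
After op 3 (undo): buf='up' undo_depth=1 redo_depth=1
After op 4 (undo): buf='(empty)' undo_depth=0 redo_depth=2
After op 5 (type): buf='qux' undo_depth=1 redo_depth=0
After op 6 (type): buf='quxone' undo_depth=2 redo_depth=0
After op 7 (undo): buf='qux' undo_depth=1 redo_depth=1
After op 8 (delete): buf='q' undo_depth=2 redo_depth=0
After op 9 (type): buf='qup' undo_depth=3 redo_depth=0
After op 10 (undo): buf='q' undo_depth=2 redo_depth=1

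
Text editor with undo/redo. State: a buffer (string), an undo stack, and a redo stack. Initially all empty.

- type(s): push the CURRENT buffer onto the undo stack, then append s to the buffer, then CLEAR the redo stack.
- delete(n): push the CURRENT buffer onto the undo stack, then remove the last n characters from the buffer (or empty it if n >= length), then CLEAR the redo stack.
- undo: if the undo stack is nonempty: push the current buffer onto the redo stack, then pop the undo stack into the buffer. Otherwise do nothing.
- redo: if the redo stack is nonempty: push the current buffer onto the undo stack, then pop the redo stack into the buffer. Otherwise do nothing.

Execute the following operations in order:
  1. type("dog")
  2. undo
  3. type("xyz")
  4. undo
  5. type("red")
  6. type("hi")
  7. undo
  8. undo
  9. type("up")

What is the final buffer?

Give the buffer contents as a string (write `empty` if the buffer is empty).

After op 1 (type): buf='dog' undo_depth=1 redo_depth=0
After op 2 (undo): buf='(empty)' undo_depth=0 redo_depth=1
After op 3 (type): buf='xyz' undo_depth=1 redo_depth=0
After op 4 (undo): buf='(empty)' undo_depth=0 redo_depth=1
After op 5 (type): buf='red' undo_depth=1 redo_depth=0
After op 6 (type): buf='redhi' undo_depth=2 redo_depth=0
After op 7 (undo): buf='red' undo_depth=1 redo_depth=1
After op 8 (undo): buf='(empty)' undo_depth=0 redo_depth=2
After op 9 (type): buf='up' undo_depth=1 redo_depth=0

Answer: up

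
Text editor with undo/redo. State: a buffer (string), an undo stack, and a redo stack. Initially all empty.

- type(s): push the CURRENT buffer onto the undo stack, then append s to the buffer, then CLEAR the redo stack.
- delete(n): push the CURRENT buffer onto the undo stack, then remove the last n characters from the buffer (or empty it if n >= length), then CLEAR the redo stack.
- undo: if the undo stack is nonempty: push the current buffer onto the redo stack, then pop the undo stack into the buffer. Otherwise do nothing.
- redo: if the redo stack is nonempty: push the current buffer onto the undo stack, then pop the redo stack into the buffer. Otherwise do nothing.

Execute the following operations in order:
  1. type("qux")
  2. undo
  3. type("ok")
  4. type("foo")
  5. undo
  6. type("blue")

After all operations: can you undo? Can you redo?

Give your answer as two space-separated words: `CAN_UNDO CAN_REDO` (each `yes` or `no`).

Answer: yes no

Derivation:
After op 1 (type): buf='qux' undo_depth=1 redo_depth=0
After op 2 (undo): buf='(empty)' undo_depth=0 redo_depth=1
After op 3 (type): buf='ok' undo_depth=1 redo_depth=0
After op 4 (type): buf='okfoo' undo_depth=2 redo_depth=0
After op 5 (undo): buf='ok' undo_depth=1 redo_depth=1
After op 6 (type): buf='okblue' undo_depth=2 redo_depth=0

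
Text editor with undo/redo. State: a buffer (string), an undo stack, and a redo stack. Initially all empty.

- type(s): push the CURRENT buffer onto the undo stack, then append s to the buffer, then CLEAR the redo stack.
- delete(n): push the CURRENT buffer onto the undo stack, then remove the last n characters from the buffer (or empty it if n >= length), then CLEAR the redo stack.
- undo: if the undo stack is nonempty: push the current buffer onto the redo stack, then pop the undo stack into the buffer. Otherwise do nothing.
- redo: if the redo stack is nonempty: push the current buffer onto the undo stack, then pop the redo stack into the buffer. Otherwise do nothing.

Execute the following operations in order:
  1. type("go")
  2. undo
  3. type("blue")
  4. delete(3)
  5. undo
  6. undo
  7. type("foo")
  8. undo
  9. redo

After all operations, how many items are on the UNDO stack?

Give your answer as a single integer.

Answer: 1

Derivation:
After op 1 (type): buf='go' undo_depth=1 redo_depth=0
After op 2 (undo): buf='(empty)' undo_depth=0 redo_depth=1
After op 3 (type): buf='blue' undo_depth=1 redo_depth=0
After op 4 (delete): buf='b' undo_depth=2 redo_depth=0
After op 5 (undo): buf='blue' undo_depth=1 redo_depth=1
After op 6 (undo): buf='(empty)' undo_depth=0 redo_depth=2
After op 7 (type): buf='foo' undo_depth=1 redo_depth=0
After op 8 (undo): buf='(empty)' undo_depth=0 redo_depth=1
After op 9 (redo): buf='foo' undo_depth=1 redo_depth=0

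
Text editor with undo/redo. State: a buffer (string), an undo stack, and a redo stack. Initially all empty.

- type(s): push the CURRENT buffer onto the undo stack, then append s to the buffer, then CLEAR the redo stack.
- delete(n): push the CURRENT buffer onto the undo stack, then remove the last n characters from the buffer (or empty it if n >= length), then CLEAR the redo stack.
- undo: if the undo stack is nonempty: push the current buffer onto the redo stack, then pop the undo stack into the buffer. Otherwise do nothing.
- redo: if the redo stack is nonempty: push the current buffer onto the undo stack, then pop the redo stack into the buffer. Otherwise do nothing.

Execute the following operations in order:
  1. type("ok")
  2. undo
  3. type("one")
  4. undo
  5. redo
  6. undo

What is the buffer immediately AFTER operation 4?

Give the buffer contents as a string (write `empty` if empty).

Answer: empty

Derivation:
After op 1 (type): buf='ok' undo_depth=1 redo_depth=0
After op 2 (undo): buf='(empty)' undo_depth=0 redo_depth=1
After op 3 (type): buf='one' undo_depth=1 redo_depth=0
After op 4 (undo): buf='(empty)' undo_depth=0 redo_depth=1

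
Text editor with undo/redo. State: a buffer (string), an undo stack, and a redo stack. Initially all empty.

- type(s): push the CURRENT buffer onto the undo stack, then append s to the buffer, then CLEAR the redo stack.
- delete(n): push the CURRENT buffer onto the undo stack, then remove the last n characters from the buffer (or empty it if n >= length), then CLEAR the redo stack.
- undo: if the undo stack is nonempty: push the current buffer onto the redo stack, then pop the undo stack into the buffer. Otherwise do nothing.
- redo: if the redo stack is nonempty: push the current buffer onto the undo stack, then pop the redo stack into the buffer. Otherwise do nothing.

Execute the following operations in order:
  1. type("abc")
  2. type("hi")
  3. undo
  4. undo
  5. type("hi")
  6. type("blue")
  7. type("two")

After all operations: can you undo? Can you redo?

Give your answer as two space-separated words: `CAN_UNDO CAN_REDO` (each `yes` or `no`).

After op 1 (type): buf='abc' undo_depth=1 redo_depth=0
After op 2 (type): buf='abchi' undo_depth=2 redo_depth=0
After op 3 (undo): buf='abc' undo_depth=1 redo_depth=1
After op 4 (undo): buf='(empty)' undo_depth=0 redo_depth=2
After op 5 (type): buf='hi' undo_depth=1 redo_depth=0
After op 6 (type): buf='hiblue' undo_depth=2 redo_depth=0
After op 7 (type): buf='hibluetwo' undo_depth=3 redo_depth=0

Answer: yes no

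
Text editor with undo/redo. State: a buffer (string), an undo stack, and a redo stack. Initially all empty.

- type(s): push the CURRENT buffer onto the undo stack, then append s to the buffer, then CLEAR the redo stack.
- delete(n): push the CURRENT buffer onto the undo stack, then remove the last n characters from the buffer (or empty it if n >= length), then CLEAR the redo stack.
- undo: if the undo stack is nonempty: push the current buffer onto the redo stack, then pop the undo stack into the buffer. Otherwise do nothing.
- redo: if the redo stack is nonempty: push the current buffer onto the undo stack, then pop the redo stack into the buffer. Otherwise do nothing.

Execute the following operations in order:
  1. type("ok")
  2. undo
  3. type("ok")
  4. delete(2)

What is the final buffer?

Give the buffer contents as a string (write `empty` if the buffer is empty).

After op 1 (type): buf='ok' undo_depth=1 redo_depth=0
After op 2 (undo): buf='(empty)' undo_depth=0 redo_depth=1
After op 3 (type): buf='ok' undo_depth=1 redo_depth=0
After op 4 (delete): buf='(empty)' undo_depth=2 redo_depth=0

Answer: empty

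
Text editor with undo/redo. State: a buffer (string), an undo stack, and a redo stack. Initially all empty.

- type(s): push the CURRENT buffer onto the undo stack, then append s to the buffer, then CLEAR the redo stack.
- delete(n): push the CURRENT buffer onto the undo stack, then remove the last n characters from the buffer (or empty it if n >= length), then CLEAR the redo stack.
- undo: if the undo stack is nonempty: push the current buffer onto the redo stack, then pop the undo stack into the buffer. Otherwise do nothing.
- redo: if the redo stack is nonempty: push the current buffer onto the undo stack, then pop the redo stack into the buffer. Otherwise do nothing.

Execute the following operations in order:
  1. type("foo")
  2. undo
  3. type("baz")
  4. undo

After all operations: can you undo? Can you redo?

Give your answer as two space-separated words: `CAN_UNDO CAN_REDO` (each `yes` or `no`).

Answer: no yes

Derivation:
After op 1 (type): buf='foo' undo_depth=1 redo_depth=0
After op 2 (undo): buf='(empty)' undo_depth=0 redo_depth=1
After op 3 (type): buf='baz' undo_depth=1 redo_depth=0
After op 4 (undo): buf='(empty)' undo_depth=0 redo_depth=1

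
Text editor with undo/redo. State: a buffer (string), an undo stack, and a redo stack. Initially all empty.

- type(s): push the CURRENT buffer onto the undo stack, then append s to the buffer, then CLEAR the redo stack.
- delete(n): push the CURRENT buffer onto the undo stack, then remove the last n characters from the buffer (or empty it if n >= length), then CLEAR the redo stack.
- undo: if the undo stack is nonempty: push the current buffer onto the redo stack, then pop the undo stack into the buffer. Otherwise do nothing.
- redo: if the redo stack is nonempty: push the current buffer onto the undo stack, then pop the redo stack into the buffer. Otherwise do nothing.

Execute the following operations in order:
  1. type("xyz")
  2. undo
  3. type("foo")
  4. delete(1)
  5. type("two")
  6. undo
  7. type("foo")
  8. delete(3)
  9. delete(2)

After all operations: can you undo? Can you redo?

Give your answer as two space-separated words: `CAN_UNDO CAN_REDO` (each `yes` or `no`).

Answer: yes no

Derivation:
After op 1 (type): buf='xyz' undo_depth=1 redo_depth=0
After op 2 (undo): buf='(empty)' undo_depth=0 redo_depth=1
After op 3 (type): buf='foo' undo_depth=1 redo_depth=0
After op 4 (delete): buf='fo' undo_depth=2 redo_depth=0
After op 5 (type): buf='fotwo' undo_depth=3 redo_depth=0
After op 6 (undo): buf='fo' undo_depth=2 redo_depth=1
After op 7 (type): buf='fofoo' undo_depth=3 redo_depth=0
After op 8 (delete): buf='fo' undo_depth=4 redo_depth=0
After op 9 (delete): buf='(empty)' undo_depth=5 redo_depth=0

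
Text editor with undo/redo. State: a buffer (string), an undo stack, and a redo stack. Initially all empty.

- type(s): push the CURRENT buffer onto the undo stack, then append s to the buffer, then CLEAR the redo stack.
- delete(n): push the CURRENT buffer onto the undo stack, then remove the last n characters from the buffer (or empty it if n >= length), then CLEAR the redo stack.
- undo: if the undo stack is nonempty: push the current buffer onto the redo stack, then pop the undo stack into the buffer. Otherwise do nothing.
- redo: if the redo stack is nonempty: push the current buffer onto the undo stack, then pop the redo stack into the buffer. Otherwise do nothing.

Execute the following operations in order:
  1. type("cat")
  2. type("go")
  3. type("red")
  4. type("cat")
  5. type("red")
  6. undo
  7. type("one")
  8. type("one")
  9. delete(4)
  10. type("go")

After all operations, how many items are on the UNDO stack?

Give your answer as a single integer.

After op 1 (type): buf='cat' undo_depth=1 redo_depth=0
After op 2 (type): buf='catgo' undo_depth=2 redo_depth=0
After op 3 (type): buf='catgored' undo_depth=3 redo_depth=0
After op 4 (type): buf='catgoredcat' undo_depth=4 redo_depth=0
After op 5 (type): buf='catgoredcatred' undo_depth=5 redo_depth=0
After op 6 (undo): buf='catgoredcat' undo_depth=4 redo_depth=1
After op 7 (type): buf='catgoredcatone' undo_depth=5 redo_depth=0
After op 8 (type): buf='catgoredcatoneone' undo_depth=6 redo_depth=0
After op 9 (delete): buf='catgoredcaton' undo_depth=7 redo_depth=0
After op 10 (type): buf='catgoredcatongo' undo_depth=8 redo_depth=0

Answer: 8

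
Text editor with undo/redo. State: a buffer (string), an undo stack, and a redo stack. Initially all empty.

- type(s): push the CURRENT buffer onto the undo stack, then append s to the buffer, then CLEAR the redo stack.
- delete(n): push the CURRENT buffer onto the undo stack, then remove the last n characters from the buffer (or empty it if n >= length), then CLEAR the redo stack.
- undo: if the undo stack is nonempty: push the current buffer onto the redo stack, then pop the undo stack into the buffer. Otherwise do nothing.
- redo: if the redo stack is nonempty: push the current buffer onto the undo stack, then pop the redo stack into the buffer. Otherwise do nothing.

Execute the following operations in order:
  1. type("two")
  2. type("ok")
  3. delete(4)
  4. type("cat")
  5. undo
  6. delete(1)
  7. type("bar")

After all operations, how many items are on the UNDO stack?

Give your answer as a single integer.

After op 1 (type): buf='two' undo_depth=1 redo_depth=0
After op 2 (type): buf='twook' undo_depth=2 redo_depth=0
After op 3 (delete): buf='t' undo_depth=3 redo_depth=0
After op 4 (type): buf='tcat' undo_depth=4 redo_depth=0
After op 5 (undo): buf='t' undo_depth=3 redo_depth=1
After op 6 (delete): buf='(empty)' undo_depth=4 redo_depth=0
After op 7 (type): buf='bar' undo_depth=5 redo_depth=0

Answer: 5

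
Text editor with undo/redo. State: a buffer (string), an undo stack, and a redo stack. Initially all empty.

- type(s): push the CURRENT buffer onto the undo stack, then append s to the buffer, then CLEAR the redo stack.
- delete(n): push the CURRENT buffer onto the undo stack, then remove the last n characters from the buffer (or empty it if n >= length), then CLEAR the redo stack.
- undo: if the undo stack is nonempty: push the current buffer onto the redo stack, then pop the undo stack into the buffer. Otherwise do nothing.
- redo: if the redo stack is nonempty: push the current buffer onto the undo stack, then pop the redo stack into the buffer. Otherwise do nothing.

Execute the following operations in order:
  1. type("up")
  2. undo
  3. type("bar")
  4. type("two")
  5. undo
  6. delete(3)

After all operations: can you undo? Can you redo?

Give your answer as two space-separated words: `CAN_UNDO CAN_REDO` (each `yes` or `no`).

Answer: yes no

Derivation:
After op 1 (type): buf='up' undo_depth=1 redo_depth=0
After op 2 (undo): buf='(empty)' undo_depth=0 redo_depth=1
After op 3 (type): buf='bar' undo_depth=1 redo_depth=0
After op 4 (type): buf='bartwo' undo_depth=2 redo_depth=0
After op 5 (undo): buf='bar' undo_depth=1 redo_depth=1
After op 6 (delete): buf='(empty)' undo_depth=2 redo_depth=0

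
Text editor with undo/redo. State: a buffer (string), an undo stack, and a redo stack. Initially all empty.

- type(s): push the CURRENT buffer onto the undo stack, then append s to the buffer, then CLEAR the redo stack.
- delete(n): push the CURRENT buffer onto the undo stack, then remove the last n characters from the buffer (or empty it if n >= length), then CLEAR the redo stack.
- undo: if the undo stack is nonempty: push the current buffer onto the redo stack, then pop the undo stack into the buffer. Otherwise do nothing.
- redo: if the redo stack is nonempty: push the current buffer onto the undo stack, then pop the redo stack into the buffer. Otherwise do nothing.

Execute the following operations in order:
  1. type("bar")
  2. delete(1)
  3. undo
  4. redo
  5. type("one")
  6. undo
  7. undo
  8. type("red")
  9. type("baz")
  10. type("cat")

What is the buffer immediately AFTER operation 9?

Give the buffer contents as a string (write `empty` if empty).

Answer: barredbaz

Derivation:
After op 1 (type): buf='bar' undo_depth=1 redo_depth=0
After op 2 (delete): buf='ba' undo_depth=2 redo_depth=0
After op 3 (undo): buf='bar' undo_depth=1 redo_depth=1
After op 4 (redo): buf='ba' undo_depth=2 redo_depth=0
After op 5 (type): buf='baone' undo_depth=3 redo_depth=0
After op 6 (undo): buf='ba' undo_depth=2 redo_depth=1
After op 7 (undo): buf='bar' undo_depth=1 redo_depth=2
After op 8 (type): buf='barred' undo_depth=2 redo_depth=0
After op 9 (type): buf='barredbaz' undo_depth=3 redo_depth=0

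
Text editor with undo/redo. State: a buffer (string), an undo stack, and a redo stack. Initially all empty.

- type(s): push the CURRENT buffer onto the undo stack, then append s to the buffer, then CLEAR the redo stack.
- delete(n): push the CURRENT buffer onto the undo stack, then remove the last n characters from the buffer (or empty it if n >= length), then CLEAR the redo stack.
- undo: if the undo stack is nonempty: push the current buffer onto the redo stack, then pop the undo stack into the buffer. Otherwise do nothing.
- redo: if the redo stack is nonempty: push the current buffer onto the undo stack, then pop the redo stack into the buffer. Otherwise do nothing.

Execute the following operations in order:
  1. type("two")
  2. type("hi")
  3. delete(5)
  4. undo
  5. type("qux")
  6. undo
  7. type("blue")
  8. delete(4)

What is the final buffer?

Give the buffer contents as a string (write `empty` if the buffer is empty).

Answer: twohi

Derivation:
After op 1 (type): buf='two' undo_depth=1 redo_depth=0
After op 2 (type): buf='twohi' undo_depth=2 redo_depth=0
After op 3 (delete): buf='(empty)' undo_depth=3 redo_depth=0
After op 4 (undo): buf='twohi' undo_depth=2 redo_depth=1
After op 5 (type): buf='twohiqux' undo_depth=3 redo_depth=0
After op 6 (undo): buf='twohi' undo_depth=2 redo_depth=1
After op 7 (type): buf='twohiblue' undo_depth=3 redo_depth=0
After op 8 (delete): buf='twohi' undo_depth=4 redo_depth=0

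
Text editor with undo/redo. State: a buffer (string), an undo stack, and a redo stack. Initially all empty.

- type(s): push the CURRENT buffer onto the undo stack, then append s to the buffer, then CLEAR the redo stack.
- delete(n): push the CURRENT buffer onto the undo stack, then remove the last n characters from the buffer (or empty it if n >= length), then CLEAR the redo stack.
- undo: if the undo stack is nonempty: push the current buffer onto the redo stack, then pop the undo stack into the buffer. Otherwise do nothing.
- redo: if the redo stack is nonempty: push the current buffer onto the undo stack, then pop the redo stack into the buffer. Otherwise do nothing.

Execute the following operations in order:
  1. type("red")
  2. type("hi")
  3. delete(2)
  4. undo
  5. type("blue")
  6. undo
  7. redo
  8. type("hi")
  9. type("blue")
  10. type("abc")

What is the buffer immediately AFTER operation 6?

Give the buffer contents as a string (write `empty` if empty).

Answer: redhi

Derivation:
After op 1 (type): buf='red' undo_depth=1 redo_depth=0
After op 2 (type): buf='redhi' undo_depth=2 redo_depth=0
After op 3 (delete): buf='red' undo_depth=3 redo_depth=0
After op 4 (undo): buf='redhi' undo_depth=2 redo_depth=1
After op 5 (type): buf='redhiblue' undo_depth=3 redo_depth=0
After op 6 (undo): buf='redhi' undo_depth=2 redo_depth=1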